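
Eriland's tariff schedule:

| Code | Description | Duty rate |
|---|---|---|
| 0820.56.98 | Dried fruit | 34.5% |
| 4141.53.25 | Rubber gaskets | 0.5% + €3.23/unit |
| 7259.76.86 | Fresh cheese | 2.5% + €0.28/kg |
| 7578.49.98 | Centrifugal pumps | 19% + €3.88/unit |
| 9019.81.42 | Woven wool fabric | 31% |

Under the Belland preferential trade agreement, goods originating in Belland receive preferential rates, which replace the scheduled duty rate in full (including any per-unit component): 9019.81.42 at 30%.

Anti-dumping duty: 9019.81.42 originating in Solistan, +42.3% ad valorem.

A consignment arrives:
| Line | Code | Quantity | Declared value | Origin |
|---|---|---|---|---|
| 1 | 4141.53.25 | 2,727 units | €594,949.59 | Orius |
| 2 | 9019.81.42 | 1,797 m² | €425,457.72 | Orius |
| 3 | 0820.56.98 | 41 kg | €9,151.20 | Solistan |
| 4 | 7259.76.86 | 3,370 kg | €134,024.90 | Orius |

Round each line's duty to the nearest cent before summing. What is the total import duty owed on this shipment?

€151,126.23

Line 1 (4141.53.25, Orius, 2,727 units, €594,949.59):
Base rate for 4141.53.25 is 0.5% + €3.23/unit.
Duty = €594,949.59 × 0.5% + 2,727 × €3.23 = €11,782.96.
Line 2 (9019.81.42, Orius, 1,797 m², €425,457.72):
Base rate for 9019.81.42 is 31%.
9019.81.42 has an FTA preferential rate, but origin Orius is not Belland; base rate stands.
The additional-duty order on 9019.81.42 targets Solistan, not Orius; it does not apply.
Duty = €425,457.72 × 31% = €131,891.89.
Line 3 (0820.56.98, Solistan, 41 kg, €9,151.20):
Base rate for 0820.56.98 is 34.5%.
Duty = €9,151.20 × 34.5% = €3,157.16.
Line 4 (7259.76.86, Orius, 3,370 kg, €134,024.90):
Base rate for 7259.76.86 is 2.5% + €0.28/kg.
Duty = €134,024.90 × 2.5% + 3,370 × €0.28 = €4,294.22.
Total = €11,782.96 + €131,891.89 + €3,157.16 + €4,294.22 = €151,126.23.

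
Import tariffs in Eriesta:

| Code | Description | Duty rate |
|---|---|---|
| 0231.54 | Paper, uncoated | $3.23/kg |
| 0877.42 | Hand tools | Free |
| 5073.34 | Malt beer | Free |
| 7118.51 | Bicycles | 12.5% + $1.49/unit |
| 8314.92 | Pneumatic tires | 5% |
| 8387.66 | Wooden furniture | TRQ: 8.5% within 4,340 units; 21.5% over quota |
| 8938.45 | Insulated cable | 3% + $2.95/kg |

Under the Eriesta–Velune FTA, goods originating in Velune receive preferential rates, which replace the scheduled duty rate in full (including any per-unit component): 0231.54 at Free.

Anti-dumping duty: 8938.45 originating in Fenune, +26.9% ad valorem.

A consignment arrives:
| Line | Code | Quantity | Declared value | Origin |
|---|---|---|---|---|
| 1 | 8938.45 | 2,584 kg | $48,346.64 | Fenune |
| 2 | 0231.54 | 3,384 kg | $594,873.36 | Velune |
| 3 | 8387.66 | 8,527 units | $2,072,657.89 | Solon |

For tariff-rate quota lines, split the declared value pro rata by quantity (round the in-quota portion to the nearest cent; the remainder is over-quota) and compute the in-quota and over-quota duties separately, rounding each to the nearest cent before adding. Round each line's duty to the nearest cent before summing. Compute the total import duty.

Line 1 (8938.45, Fenune, 2,584 kg, $48,346.64):
Base rate for 8938.45 is 3% + $2.95/kg.
Additional duty on 8938.45 from Fenune: +26.9%. Applied ad valorem rate: 3% + 26.9% = 29.9%.
Duty = $48,346.64 × 29.9% + 2,584 × $2.95 = $22,078.45.
Line 2 (0231.54, Velune, 3,384 kg, $594,873.36):
Base rate for 0231.54 is $3.23/kg.
Origin Velune qualifies under the Eriesta–Velune agreement and 0231.54 is covered: preferential rate Free applies instead.
Duty = $594,873.36 × 0% = $0.00.
Line 3 (8387.66, Solon, 8,527 units, $2,072,657.89):
Code 8387.66 is under a tariff-rate quota (threshold 4,340 units). In-quota: 4,340 units at 8.5%; over-quota: 4,187 units at 21.5%.
Pro-rata value split: in-quota = $2,072,657.89 × 4,340/8,527 = $1,054,923.80; over-quota = $2,072,657.89 − $1,054,923.80 = $1,017,734.09.
In-quota duty = $1,054,923.80 × 8.5% = $89,668.52. Over-quota duty = $1,017,734.09 × 21.5% = $218,812.83.
Line duty = $89,668.52 + $218,812.83 = $308,481.35.
Total = $22,078.45 + $0.00 + $308,481.35 = $330,559.80.

$330,559.80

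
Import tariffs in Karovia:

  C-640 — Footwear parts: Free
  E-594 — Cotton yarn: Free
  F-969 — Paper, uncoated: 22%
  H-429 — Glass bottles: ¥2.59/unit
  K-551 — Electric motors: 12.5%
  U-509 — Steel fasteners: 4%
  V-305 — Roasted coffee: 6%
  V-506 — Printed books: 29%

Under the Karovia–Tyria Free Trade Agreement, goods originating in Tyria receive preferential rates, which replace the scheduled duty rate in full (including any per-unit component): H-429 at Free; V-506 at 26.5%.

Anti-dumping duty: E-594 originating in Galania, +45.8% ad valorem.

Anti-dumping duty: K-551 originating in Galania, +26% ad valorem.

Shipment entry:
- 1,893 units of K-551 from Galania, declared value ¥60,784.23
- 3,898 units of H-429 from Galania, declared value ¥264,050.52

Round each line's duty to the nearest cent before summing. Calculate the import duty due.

Line 1 (K-551, Galania, 1,893 units, ¥60,784.23):
Base rate for K-551 is 12.5%.
Additional duty on K-551 from Galania: +26%. Applied ad valorem rate: 12.5% + 26% = 38.5%.
Duty = ¥60,784.23 × 38.5% = ¥23,401.93.
Line 2 (H-429, Galania, 3,898 units, ¥264,050.52):
Base rate for H-429 is ¥2.59/unit.
H-429 has an FTA preferential rate, but origin Galania is not Tyria; base rate stands.
Duty = 3,898 × ¥2.59 = ¥10,095.82.
Total = ¥23,401.93 + ¥10,095.82 = ¥33,497.75.

¥33,497.75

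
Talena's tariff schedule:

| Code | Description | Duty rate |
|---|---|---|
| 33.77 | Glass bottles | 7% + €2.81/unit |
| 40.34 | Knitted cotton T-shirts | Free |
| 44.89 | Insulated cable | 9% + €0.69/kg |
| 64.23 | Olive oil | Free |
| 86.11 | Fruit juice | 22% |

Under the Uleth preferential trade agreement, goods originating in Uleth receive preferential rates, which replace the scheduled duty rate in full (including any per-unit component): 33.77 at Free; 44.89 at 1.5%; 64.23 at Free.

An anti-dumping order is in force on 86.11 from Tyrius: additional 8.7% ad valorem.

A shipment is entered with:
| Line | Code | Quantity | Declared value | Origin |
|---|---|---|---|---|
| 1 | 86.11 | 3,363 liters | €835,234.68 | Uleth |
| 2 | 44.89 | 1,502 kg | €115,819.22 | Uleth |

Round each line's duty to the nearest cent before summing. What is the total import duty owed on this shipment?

€185,488.92

Line 1 (86.11, Uleth, 3,363 liters, €835,234.68):
Base rate for 86.11 is 22%.
Origin Uleth is the FTA partner but 86.11 is not on the preference list; base rate stands.
The additional-duty order on 86.11 targets Tyrius, not Uleth; it does not apply.
Duty = €835,234.68 × 22% = €183,751.63.
Line 2 (44.89, Uleth, 1,502 kg, €115,819.22):
Base rate for 44.89 is 9% + €0.69/kg.
Origin Uleth qualifies under the Talena–Uleth agreement and 44.89 is covered: preferential rate 1.5% applies instead.
Duty = €115,819.22 × 1.5% = €1,737.29.
Total = €183,751.63 + €1,737.29 = €185,488.92.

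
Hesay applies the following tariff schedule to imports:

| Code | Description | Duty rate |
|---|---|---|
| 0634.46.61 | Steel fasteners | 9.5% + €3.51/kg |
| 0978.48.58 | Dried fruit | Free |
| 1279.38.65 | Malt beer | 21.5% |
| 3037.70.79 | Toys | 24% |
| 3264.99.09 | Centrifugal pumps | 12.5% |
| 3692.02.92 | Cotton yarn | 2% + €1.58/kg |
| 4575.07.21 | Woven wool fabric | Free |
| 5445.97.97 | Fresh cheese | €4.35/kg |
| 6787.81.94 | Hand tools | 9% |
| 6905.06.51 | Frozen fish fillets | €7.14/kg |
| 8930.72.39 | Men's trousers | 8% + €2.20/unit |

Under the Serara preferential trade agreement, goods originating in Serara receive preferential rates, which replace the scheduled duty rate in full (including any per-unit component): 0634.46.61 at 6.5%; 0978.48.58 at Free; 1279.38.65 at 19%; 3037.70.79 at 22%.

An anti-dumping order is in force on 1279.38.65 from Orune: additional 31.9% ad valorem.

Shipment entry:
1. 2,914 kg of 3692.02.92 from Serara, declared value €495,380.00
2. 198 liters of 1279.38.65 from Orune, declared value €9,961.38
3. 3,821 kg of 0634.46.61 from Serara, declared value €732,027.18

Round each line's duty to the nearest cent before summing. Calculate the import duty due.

€67,412.87

Line 1 (3692.02.92, Serara, 2,914 kg, €495,380.00):
Base rate for 3692.02.92 is 2% + €1.58/kg.
Origin Serara is the FTA partner but 3692.02.92 is not on the preference list; base rate stands.
Duty = €495,380.00 × 2% + 2,914 × €1.58 = €14,511.72.
Line 2 (1279.38.65, Orune, 198 liters, €9,961.38):
Base rate for 1279.38.65 is 21.5%.
1279.38.65 has an FTA preferential rate, but origin Orune is not Serara; base rate stands.
Additional duty on 1279.38.65 from Orune: +31.9%. Applied ad valorem rate: 21.5% + 31.9% = 53.4%.
Duty = €9,961.38 × 53.4% = €5,319.38.
Line 3 (0634.46.61, Serara, 3,821 kg, €732,027.18):
Base rate for 0634.46.61 is 9.5% + €3.51/kg.
Origin Serara qualifies under the Hesay–Serara agreement and 0634.46.61 is covered: preferential rate 6.5% applies instead.
Duty = €732,027.18 × 6.5% = €47,581.77.
Total = €14,511.72 + €5,319.38 + €47,581.77 = €67,412.87.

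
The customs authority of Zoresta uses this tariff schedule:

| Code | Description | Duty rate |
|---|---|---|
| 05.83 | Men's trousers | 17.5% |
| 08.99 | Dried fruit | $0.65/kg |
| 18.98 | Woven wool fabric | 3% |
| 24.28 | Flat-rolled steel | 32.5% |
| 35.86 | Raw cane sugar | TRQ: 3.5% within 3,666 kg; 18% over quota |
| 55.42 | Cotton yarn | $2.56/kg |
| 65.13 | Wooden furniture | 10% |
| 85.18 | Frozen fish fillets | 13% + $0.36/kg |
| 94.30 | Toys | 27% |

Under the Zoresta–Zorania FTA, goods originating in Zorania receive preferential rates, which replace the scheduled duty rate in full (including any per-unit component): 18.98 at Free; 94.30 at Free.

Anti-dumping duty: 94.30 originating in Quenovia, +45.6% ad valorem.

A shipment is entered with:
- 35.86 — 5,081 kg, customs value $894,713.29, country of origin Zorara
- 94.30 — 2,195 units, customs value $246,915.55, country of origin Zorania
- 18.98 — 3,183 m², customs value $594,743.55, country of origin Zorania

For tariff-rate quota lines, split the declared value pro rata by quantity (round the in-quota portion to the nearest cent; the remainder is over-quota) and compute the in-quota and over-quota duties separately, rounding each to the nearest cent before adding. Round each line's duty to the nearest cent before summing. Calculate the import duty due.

Line 1 (35.86, Zorara, 5,081 kg, $894,713.29):
Code 35.86 is under a tariff-rate quota (threshold 3,666 kg). In-quota: 3,666 kg at 3.5%; over-quota: 1,415 kg at 18%.
Pro-rata value split: in-quota = $894,713.29 × 3,666/5,081 = $645,545.94; over-quota = $894,713.29 − $645,545.94 = $249,167.35.
In-quota duty = $645,545.94 × 3.5% = $22,594.11. Over-quota duty = $249,167.35 × 18% = $44,850.12.
Line duty = $22,594.11 + $44,850.12 = $67,444.23.
Line 2 (94.30, Zorania, 2,195 units, $246,915.55):
Base rate for 94.30 is 27%.
Origin Zorania qualifies under the Zoresta–Zorania agreement and 94.30 is covered: preferential rate Free applies instead.
The additional-duty order on 94.30 targets Quenovia, not Zorania; it does not apply.
Duty = $246,915.55 × 0% = $0.00.
Line 3 (18.98, Zorania, 3,183 m², $594,743.55):
Base rate for 18.98 is 3%.
Origin Zorania qualifies under the Zoresta–Zorania agreement and 18.98 is covered: preferential rate Free applies instead.
Duty = $594,743.55 × 0% = $0.00.
Total = $67,444.23 + $0.00 + $0.00 = $67,444.23.

$67,444.23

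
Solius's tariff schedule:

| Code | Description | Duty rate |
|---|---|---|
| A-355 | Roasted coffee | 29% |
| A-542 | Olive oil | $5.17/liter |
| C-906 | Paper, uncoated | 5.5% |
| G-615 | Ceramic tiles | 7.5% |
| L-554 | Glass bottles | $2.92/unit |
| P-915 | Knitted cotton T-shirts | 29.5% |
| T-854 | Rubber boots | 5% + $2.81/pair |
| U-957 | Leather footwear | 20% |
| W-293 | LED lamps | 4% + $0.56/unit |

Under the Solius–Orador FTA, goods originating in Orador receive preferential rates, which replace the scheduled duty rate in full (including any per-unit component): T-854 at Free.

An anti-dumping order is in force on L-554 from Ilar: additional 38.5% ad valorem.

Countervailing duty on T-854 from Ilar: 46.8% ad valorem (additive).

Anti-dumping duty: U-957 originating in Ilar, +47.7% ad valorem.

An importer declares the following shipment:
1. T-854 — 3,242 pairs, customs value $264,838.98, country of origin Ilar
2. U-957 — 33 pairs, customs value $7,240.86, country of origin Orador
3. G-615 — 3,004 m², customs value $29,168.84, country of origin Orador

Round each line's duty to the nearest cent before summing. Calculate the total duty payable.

Line 1 (T-854, Ilar, 3,242 pairs, $264,838.98):
Base rate for T-854 is 5% + $2.81/pair.
T-854 has an FTA preferential rate, but origin Ilar is not Orador; base rate stands.
Additional duty on T-854 from Ilar: +46.8%. Applied ad valorem rate: 5% + 46.8% = 51.8%.
Duty = $264,838.98 × 51.8% + 3,242 × $2.81 = $146,296.61.
Line 2 (U-957, Orador, 33 pairs, $7,240.86):
Base rate for U-957 is 20%.
Origin Orador is the FTA partner but U-957 is not on the preference list; base rate stands.
The additional-duty order on U-957 targets Ilar, not Orador; it does not apply.
Duty = $7,240.86 × 20% = $1,448.17.
Line 3 (G-615, Orador, 3,004 m², $29,168.84):
Base rate for G-615 is 7.5%.
Origin Orador is the FTA partner but G-615 is not on the preference list; base rate stands.
Duty = $29,168.84 × 7.5% = $2,187.66.
Total = $146,296.61 + $1,448.17 + $2,187.66 = $149,932.44.

$149,932.44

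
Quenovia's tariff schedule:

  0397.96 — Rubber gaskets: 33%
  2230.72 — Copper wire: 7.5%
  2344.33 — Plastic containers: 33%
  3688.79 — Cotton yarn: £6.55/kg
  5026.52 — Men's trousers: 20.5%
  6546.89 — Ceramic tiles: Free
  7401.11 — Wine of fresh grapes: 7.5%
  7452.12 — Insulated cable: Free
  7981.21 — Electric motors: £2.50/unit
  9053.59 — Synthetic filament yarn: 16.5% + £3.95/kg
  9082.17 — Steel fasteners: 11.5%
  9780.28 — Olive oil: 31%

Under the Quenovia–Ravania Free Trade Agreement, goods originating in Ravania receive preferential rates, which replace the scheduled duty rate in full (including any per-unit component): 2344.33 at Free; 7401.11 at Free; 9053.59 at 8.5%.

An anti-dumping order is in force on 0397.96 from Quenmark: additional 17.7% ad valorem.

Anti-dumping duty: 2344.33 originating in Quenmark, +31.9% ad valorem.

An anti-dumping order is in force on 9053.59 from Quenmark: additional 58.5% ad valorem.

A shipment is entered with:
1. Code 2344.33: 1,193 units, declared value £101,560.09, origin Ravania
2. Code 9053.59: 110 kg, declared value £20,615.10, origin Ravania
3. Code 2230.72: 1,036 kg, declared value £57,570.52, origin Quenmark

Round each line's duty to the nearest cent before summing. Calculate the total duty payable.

Line 1 (2344.33, Ravania, 1,193 units, £101,560.09):
Base rate for 2344.33 is 33%.
Origin Ravania qualifies under the Quenovia–Ravania agreement and 2344.33 is covered: preferential rate Free applies instead.
The additional-duty order on 2344.33 targets Quenmark, not Ravania; it does not apply.
Duty = £101,560.09 × 0% = £0.00.
Line 2 (9053.59, Ravania, 110 kg, £20,615.10):
Base rate for 9053.59 is 16.5% + £3.95/kg.
Origin Ravania qualifies under the Quenovia–Ravania agreement and 9053.59 is covered: preferential rate 8.5% applies instead.
The additional-duty order on 9053.59 targets Quenmark, not Ravania; it does not apply.
Duty = £20,615.10 × 8.5% = £1,752.28.
Line 3 (2230.72, Quenmark, 1,036 kg, £57,570.52):
Base rate for 2230.72 is 7.5%.
Duty = £57,570.52 × 7.5% = £4,317.79.
Total = £0.00 + £1,752.28 + £4,317.79 = £6,070.07.

£6,070.07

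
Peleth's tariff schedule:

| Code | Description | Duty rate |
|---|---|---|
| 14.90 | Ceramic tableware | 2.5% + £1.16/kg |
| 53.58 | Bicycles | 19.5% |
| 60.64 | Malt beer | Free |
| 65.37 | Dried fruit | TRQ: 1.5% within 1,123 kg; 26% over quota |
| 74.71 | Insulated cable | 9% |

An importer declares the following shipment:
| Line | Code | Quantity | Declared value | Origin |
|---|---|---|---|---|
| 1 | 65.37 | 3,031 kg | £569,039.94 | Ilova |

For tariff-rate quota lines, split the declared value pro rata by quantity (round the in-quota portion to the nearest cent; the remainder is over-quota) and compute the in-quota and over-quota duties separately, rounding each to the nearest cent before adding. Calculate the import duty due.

Line 1 (65.37, Ilova, 3,031 kg, £569,039.94):
Code 65.37 is under a tariff-rate quota (threshold 1,123 kg). In-quota: 1,123 kg at 1.5%; over-quota: 1,908 kg at 26%.
Pro-rata value split: in-quota = £569,039.94 × 1,123/3,031 = £210,832.02; over-quota = £569,039.94 − £210,832.02 = £358,207.92.
In-quota duty = £210,832.02 × 1.5% = £3,162.48. Over-quota duty = £358,207.92 × 26% = £93,134.06.
Line duty = £3,162.48 + £93,134.06 = £96,296.54.

£96,296.54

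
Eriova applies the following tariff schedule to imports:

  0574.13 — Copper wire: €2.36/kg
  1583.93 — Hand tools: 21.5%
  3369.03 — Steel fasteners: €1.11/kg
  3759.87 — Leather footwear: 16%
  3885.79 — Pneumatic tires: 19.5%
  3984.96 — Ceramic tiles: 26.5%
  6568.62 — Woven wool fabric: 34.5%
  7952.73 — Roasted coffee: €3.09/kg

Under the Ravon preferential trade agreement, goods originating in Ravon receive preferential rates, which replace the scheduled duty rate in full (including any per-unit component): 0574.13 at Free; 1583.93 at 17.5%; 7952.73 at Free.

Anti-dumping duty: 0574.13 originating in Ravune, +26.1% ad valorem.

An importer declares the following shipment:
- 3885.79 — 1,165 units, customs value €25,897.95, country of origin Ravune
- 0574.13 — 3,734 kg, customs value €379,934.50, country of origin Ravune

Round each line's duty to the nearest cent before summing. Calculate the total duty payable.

Line 1 (3885.79, Ravune, 1,165 units, €25,897.95):
Base rate for 3885.79 is 19.5%.
Duty = €25,897.95 × 19.5% = €5,050.10.
Line 2 (0574.13, Ravune, 3,734 kg, €379,934.50):
Base rate for 0574.13 is €2.36/kg.
0574.13 has an FTA preferential rate, but origin Ravune is not Ravon; base rate stands.
Additional duty on 0574.13 from Ravune: +26.1% ad valorem. Applied ad valorem rate = 26.1%.
Duty = €379,934.50 × 26.1% + 3,734 × €2.36 = €107,975.14.
Total = €5,050.10 + €107,975.14 = €113,025.24.

€113,025.24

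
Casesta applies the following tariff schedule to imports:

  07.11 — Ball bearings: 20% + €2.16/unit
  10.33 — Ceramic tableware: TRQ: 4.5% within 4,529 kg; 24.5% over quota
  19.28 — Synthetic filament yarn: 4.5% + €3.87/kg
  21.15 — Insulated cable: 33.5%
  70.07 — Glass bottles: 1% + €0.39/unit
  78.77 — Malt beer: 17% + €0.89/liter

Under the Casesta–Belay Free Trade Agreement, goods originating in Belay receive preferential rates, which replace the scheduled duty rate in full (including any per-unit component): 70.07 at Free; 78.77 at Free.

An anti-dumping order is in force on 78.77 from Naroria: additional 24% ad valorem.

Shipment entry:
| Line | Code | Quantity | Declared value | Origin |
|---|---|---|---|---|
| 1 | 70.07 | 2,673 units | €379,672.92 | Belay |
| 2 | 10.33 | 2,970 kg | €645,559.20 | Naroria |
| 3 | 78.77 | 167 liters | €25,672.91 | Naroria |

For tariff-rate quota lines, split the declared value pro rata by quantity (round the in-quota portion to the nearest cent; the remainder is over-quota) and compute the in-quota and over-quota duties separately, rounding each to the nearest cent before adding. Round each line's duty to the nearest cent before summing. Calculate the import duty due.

€39,724.68

Line 1 (70.07, Belay, 2,673 units, €379,672.92):
Base rate for 70.07 is 1% + €0.39/unit.
Origin Belay qualifies under the Casesta–Belay agreement and 70.07 is covered: preferential rate Free applies instead.
Duty = €379,672.92 × 0% = €0.00.
Line 2 (10.33, Naroria, 2,970 kg, €645,559.20):
Code 10.33 is under a tariff-rate quota (threshold 4,529 kg). Quantity 2,970 kg is within the quota, so the in-quota rate 4.5% applies to the full value.
Duty = €645,559.20 × 4.5% = €29,050.16.
Line 3 (78.77, Naroria, 167 liters, €25,672.91):
Base rate for 78.77 is 17% + €0.89/liter.
78.77 has an FTA preferential rate, but origin Naroria is not Belay; base rate stands.
Additional duty on 78.77 from Naroria: +24%. Applied ad valorem rate: 17% + 24% = 41%.
Duty = €25,672.91 × 41% + 167 × €0.89 = €10,674.52.
Total = €0.00 + €29,050.16 + €10,674.52 = €39,724.68.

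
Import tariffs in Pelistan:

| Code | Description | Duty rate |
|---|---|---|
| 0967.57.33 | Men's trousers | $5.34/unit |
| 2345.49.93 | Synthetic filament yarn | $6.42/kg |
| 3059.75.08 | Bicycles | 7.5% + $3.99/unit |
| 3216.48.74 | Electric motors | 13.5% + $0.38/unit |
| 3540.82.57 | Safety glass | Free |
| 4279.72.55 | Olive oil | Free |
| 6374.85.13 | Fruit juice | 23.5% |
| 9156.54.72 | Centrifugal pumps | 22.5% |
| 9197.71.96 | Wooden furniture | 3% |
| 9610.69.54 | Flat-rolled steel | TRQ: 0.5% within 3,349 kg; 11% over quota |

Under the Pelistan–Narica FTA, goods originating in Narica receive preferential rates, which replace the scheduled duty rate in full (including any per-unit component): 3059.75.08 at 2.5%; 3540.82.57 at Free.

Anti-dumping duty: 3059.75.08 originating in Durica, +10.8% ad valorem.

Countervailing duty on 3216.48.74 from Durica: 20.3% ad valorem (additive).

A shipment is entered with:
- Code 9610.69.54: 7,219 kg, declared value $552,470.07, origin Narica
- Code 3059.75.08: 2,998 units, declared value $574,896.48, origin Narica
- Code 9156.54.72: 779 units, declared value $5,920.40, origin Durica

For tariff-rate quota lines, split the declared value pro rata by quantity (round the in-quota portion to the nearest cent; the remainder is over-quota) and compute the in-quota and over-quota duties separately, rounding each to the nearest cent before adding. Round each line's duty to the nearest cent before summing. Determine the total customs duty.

$49,564.81

Line 1 (9610.69.54, Narica, 7,219 kg, $552,470.07):
Code 9610.69.54 is under a tariff-rate quota (threshold 3,349 kg). In-quota: 3,349 kg at 0.5%; over-quota: 3,870 kg at 11%.
Pro-rata value split: in-quota = $552,470.07 × 3,349/7,219 = $256,298.97; over-quota = $552,470.07 − $256,298.97 = $296,171.10.
In-quota duty = $256,298.97 × 0.5% = $1,281.49. Over-quota duty = $296,171.10 × 11% = $32,578.82.
Line duty = $1,281.49 + $32,578.82 = $33,860.31.
Line 2 (3059.75.08, Narica, 2,998 units, $574,896.48):
Base rate for 3059.75.08 is 7.5% + $3.99/unit.
Origin Narica qualifies under the Pelistan–Narica agreement and 3059.75.08 is covered: preferential rate 2.5% applies instead.
The additional-duty order on 3059.75.08 targets Durica, not Narica; it does not apply.
Duty = $574,896.48 × 2.5% = $14,372.41.
Line 3 (9156.54.72, Durica, 779 units, $5,920.40):
Base rate for 9156.54.72 is 22.5%.
Duty = $5,920.40 × 22.5% = $1,332.09.
Total = $33,860.31 + $14,372.41 + $1,332.09 = $49,564.81.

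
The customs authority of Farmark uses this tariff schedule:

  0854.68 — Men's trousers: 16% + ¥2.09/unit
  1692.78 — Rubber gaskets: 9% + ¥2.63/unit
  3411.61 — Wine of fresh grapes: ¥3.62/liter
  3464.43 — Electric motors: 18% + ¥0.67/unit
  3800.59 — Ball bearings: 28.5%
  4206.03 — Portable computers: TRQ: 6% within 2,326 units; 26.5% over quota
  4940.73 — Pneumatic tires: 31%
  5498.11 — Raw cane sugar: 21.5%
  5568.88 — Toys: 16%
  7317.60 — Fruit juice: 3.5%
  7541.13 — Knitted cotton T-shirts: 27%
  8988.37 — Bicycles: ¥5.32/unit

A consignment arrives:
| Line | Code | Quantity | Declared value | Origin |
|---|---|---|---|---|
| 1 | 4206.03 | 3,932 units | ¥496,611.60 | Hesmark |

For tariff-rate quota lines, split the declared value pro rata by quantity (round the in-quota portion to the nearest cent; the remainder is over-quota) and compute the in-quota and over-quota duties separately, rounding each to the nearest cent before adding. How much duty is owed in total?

¥71,378.45

Line 1 (4206.03, Hesmark, 3,932 units, ¥496,611.60):
Code 4206.03 is under a tariff-rate quota (threshold 2,326 units). In-quota: 2,326 units at 6%; over-quota: 1,606 units at 26.5%.
Pro-rata value split: in-quota = ¥496,611.60 × 2,326/3,932 = ¥293,773.80; over-quota = ¥496,611.60 − ¥293,773.80 = ¥202,837.80.
In-quota duty = ¥293,773.80 × 6% = ¥17,626.43. Over-quota duty = ¥202,837.80 × 26.5% = ¥53,752.02.
Line duty = ¥17,626.43 + ¥53,752.02 = ¥71,378.45.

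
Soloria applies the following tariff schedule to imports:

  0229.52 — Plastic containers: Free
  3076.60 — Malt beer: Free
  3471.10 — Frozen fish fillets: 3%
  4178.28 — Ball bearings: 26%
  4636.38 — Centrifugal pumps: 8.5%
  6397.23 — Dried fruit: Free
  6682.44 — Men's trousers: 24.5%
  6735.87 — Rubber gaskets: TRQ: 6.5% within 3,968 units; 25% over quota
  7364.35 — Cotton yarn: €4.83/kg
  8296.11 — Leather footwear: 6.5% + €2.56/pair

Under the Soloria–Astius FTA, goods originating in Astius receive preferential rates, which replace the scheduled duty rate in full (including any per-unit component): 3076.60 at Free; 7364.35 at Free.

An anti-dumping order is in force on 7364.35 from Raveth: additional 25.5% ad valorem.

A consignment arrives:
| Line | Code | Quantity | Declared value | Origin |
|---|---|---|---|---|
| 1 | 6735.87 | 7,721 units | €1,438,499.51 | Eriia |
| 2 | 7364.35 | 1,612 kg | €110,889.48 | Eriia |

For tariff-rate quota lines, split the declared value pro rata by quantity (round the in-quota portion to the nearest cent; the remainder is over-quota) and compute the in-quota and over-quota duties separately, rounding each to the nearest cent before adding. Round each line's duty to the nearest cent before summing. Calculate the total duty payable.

Line 1 (6735.87, Eriia, 7,721 units, €1,438,499.51):
Code 6735.87 is under a tariff-rate quota (threshold 3,968 units). In-quota: 3,968 units at 6.5%; over-quota: 3,753 units at 25%.
Pro-rata value split: in-quota = €1,438,499.51 × 3,968/7,721 = €739,278.08; over-quota = €1,438,499.51 − €739,278.08 = €699,221.43.
In-quota duty = €739,278.08 × 6.5% = €48,053.08. Over-quota duty = €699,221.43 × 25% = €174,805.36.
Line duty = €48,053.08 + €174,805.36 = €222,858.44.
Line 2 (7364.35, Eriia, 1,612 kg, €110,889.48):
Base rate for 7364.35 is €4.83/kg.
7364.35 has an FTA preferential rate, but origin Eriia is not Astius; base rate stands.
The additional-duty order on 7364.35 targets Raveth, not Eriia; it does not apply.
Duty = 1,612 × €4.83 = €7,785.96.
Total = €222,858.44 + €7,785.96 = €230,644.40.

€230,644.40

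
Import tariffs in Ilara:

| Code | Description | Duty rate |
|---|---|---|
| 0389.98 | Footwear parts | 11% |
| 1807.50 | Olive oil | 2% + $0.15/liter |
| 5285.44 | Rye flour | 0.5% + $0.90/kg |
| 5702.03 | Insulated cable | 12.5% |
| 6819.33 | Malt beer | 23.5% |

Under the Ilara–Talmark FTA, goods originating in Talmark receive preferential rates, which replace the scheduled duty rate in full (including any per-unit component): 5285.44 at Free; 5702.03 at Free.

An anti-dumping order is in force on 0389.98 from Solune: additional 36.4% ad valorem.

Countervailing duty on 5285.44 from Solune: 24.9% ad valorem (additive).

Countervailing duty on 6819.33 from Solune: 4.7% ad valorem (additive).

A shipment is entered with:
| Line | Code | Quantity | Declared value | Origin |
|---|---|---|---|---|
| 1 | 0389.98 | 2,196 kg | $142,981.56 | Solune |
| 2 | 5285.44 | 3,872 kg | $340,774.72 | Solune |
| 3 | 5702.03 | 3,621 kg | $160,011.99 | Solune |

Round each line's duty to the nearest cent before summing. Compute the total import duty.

Line 1 (0389.98, Solune, 2,196 kg, $142,981.56):
Base rate for 0389.98 is 11%.
Additional duty on 0389.98 from Solune: +36.4%. Applied ad valorem rate: 11% + 36.4% = 47.4%.
Duty = $142,981.56 × 47.4% = $67,773.26.
Line 2 (5285.44, Solune, 3,872 kg, $340,774.72):
Base rate for 5285.44 is 0.5% + $0.90/kg.
5285.44 has an FTA preferential rate, but origin Solune is not Talmark; base rate stands.
Additional duty on 5285.44 from Solune: +24.9%. Applied ad valorem rate: 0.5% + 24.9% = 25.4%.
Duty = $340,774.72 × 25.4% + 3,872 × $0.90 = $90,041.58.
Line 3 (5702.03, Solune, 3,621 kg, $160,011.99):
Base rate for 5702.03 is 12.5%.
5702.03 has an FTA preferential rate, but origin Solune is not Talmark; base rate stands.
Duty = $160,011.99 × 12.5% = $20,001.50.
Total = $67,773.26 + $90,041.58 + $20,001.50 = $177,816.34.

$177,816.34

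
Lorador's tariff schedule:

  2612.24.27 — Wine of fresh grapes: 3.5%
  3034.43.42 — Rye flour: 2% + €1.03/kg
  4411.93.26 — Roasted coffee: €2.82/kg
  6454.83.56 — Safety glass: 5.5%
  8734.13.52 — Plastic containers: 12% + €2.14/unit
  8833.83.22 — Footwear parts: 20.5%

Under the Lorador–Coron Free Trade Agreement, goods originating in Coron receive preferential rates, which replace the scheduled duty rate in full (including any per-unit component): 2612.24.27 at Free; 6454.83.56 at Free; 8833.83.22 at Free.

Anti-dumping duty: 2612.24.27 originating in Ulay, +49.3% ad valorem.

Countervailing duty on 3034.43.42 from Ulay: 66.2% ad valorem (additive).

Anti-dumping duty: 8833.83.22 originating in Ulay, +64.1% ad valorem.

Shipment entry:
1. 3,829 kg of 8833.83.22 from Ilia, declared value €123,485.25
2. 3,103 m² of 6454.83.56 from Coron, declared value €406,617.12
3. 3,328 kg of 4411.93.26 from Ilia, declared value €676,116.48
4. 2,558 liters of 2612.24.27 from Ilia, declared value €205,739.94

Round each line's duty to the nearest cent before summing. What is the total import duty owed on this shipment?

€41,900.34

Line 1 (8833.83.22, Ilia, 3,829 kg, €123,485.25):
Base rate for 8833.83.22 is 20.5%.
8833.83.22 has an FTA preferential rate, but origin Ilia is not Coron; base rate stands.
The additional-duty order on 8833.83.22 targets Ulay, not Ilia; it does not apply.
Duty = €123,485.25 × 20.5% = €25,314.48.
Line 2 (6454.83.56, Coron, 3,103 m², €406,617.12):
Base rate for 6454.83.56 is 5.5%.
Origin Coron qualifies under the Lorador–Coron agreement and 6454.83.56 is covered: preferential rate Free applies instead.
Duty = €406,617.12 × 0% = €0.00.
Line 3 (4411.93.26, Ilia, 3,328 kg, €676,116.48):
Base rate for 4411.93.26 is €2.82/kg.
Duty = 3,328 × €2.82 = €9,384.96.
Line 4 (2612.24.27, Ilia, 2,558 liters, €205,739.94):
Base rate for 2612.24.27 is 3.5%.
2612.24.27 has an FTA preferential rate, but origin Ilia is not Coron; base rate stands.
The additional-duty order on 2612.24.27 targets Ulay, not Ilia; it does not apply.
Duty = €205,739.94 × 3.5% = €7,200.90.
Total = €25,314.48 + €0.00 + €9,384.96 + €7,200.90 = €41,900.34.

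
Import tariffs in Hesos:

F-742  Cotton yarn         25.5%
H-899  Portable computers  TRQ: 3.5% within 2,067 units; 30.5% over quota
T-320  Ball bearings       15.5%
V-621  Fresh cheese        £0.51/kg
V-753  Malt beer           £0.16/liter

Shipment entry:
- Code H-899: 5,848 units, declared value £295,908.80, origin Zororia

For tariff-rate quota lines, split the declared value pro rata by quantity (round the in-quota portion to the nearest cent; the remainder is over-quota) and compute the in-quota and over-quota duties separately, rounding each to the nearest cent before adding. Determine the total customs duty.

Line 1 (H-899, Zororia, 5,848 units, £295,908.80):
Code H-899 is under a tariff-rate quota (threshold 2,067 units). In-quota: 2,067 units at 3.5%; over-quota: 3,781 units at 30.5%.
Pro-rata value split: in-quota = £295,908.80 × 2,067/5,848 = £104,590.20; over-quota = £295,908.80 − £104,590.20 = £191,318.60.
In-quota duty = £104,590.20 × 3.5% = £3,660.66. Over-quota duty = £191,318.60 × 30.5% = £58,352.17.
Line duty = £3,660.66 + £58,352.17 = £62,012.83.

£62,012.83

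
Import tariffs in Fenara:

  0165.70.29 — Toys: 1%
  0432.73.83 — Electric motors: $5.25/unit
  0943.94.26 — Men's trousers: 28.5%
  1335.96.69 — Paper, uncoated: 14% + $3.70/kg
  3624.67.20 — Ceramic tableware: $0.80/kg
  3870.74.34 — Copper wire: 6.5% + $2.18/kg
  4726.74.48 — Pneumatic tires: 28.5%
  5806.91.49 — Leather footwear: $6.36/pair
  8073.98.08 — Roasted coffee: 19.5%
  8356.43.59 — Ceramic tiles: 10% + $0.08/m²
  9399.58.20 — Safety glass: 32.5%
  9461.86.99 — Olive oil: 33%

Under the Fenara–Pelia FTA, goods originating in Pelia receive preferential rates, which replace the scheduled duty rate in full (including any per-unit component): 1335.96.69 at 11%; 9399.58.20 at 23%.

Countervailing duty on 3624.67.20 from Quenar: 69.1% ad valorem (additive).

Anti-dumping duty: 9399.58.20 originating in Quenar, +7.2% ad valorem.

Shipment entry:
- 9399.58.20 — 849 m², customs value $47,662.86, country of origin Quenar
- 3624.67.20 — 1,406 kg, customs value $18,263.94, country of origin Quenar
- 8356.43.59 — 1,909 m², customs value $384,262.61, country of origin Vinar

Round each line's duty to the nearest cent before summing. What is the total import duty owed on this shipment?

Line 1 (9399.58.20, Quenar, 849 m², $47,662.86):
Base rate for 9399.58.20 is 32.5%.
9399.58.20 has an FTA preferential rate, but origin Quenar is not Pelia; base rate stands.
Additional duty on 9399.58.20 from Quenar: +7.2%. Applied ad valorem rate: 32.5% + 7.2% = 39.7%.
Duty = $47,662.86 × 39.7% = $18,922.16.
Line 2 (3624.67.20, Quenar, 1,406 kg, $18,263.94):
Base rate for 3624.67.20 is $0.80/kg.
Additional duty on 3624.67.20 from Quenar: +69.1% ad valorem. Applied ad valorem rate = 69.1%.
Duty = $18,263.94 × 69.1% + 1,406 × $0.80 = $13,745.18.
Line 3 (8356.43.59, Vinar, 1,909 m², $384,262.61):
Base rate for 8356.43.59 is 10% + $0.08/m².
Duty = $384,262.61 × 10% + 1,909 × $0.08 = $38,578.98.
Total = $18,922.16 + $13,745.18 + $38,578.98 = $71,246.32.

$71,246.32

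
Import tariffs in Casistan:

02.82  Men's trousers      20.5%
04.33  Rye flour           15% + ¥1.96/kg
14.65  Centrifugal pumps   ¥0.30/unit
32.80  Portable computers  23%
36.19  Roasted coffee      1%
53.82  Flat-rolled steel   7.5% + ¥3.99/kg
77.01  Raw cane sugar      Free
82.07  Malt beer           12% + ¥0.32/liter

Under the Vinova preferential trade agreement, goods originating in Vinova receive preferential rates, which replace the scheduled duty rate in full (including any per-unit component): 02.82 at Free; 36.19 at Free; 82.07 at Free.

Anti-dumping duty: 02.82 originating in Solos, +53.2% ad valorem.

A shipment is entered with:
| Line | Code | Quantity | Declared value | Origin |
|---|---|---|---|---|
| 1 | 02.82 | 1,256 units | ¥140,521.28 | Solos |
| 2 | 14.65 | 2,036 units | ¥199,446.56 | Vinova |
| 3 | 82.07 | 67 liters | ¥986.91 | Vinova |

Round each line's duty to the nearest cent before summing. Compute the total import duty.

¥104,174.98

Line 1 (02.82, Solos, 1,256 units, ¥140,521.28):
Base rate for 02.82 is 20.5%.
02.82 has an FTA preferential rate, but origin Solos is not Vinova; base rate stands.
Additional duty on 02.82 from Solos: +53.2%. Applied ad valorem rate: 20.5% + 53.2% = 73.7%.
Duty = ¥140,521.28 × 73.7% = ¥103,564.18.
Line 2 (14.65, Vinova, 2,036 units, ¥199,446.56):
Base rate for 14.65 is ¥0.30/unit.
Origin Vinova is the FTA partner but 14.65 is not on the preference list; base rate stands.
Duty = 2,036 × ¥0.30 = ¥610.80.
Line 3 (82.07, Vinova, 67 liters, ¥986.91):
Base rate for 82.07 is 12% + ¥0.32/liter.
Origin Vinova qualifies under the Casistan–Vinova agreement and 82.07 is covered: preferential rate Free applies instead.
Duty = ¥986.91 × 0% = ¥0.00.
Total = ¥103,564.18 + ¥610.80 + ¥0.00 = ¥104,174.98.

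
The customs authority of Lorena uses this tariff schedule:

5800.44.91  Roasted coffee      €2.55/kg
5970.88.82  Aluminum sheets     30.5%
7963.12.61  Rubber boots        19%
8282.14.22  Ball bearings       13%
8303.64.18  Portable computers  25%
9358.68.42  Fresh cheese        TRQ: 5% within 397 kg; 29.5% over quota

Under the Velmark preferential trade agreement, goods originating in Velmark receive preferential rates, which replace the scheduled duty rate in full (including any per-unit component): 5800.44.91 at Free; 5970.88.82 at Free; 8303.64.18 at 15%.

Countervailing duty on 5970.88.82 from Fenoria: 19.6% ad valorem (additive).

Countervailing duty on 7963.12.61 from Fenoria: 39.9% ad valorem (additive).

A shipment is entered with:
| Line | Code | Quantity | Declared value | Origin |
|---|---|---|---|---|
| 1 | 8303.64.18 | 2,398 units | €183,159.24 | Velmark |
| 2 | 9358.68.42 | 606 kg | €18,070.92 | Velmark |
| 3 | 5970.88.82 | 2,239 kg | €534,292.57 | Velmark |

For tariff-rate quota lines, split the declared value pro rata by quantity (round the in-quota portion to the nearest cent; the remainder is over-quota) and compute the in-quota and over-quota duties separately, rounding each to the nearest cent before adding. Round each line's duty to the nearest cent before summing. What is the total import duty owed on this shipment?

€29,904.37

Line 1 (8303.64.18, Velmark, 2,398 units, €183,159.24):
Base rate for 8303.64.18 is 25%.
Origin Velmark qualifies under the Lorena–Velmark agreement and 8303.64.18 is covered: preferential rate 15% applies instead.
Duty = €183,159.24 × 15% = €27,473.89.
Line 2 (9358.68.42, Velmark, 606 kg, €18,070.92):
Code 9358.68.42 is under a tariff-rate quota (threshold 397 kg). In-quota: 397 kg at 5%; over-quota: 209 kg at 29.5%.
Pro-rata value split: in-quota = €18,070.92 × 397/606 = €11,838.54; over-quota = €18,070.92 − €11,838.54 = €6,232.38.
In-quota duty = €11,838.54 × 5% = €591.93. Over-quota duty = €6,232.38 × 29.5% = €1,838.55.
Line duty = €591.93 + €1,838.55 = €2,430.48.
Line 3 (5970.88.82, Velmark, 2,239 kg, €534,292.57):
Base rate for 5970.88.82 is 30.5%.
Origin Velmark qualifies under the Lorena–Velmark agreement and 5970.88.82 is covered: preferential rate Free applies instead.
The additional-duty order on 5970.88.82 targets Fenoria, not Velmark; it does not apply.
Duty = €534,292.57 × 0% = €0.00.
Total = €27,473.89 + €2,430.48 + €0.00 = €29,904.37.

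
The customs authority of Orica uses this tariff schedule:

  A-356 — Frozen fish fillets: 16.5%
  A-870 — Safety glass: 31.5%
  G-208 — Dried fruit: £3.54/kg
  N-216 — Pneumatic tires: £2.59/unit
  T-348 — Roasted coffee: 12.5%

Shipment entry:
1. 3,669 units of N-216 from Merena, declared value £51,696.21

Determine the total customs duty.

£9,502.71

Line 1 (N-216, Merena, 3,669 units, £51,696.21):
Base rate for N-216 is £2.59/unit.
Duty = 3,669 × £2.59 = £9,502.71.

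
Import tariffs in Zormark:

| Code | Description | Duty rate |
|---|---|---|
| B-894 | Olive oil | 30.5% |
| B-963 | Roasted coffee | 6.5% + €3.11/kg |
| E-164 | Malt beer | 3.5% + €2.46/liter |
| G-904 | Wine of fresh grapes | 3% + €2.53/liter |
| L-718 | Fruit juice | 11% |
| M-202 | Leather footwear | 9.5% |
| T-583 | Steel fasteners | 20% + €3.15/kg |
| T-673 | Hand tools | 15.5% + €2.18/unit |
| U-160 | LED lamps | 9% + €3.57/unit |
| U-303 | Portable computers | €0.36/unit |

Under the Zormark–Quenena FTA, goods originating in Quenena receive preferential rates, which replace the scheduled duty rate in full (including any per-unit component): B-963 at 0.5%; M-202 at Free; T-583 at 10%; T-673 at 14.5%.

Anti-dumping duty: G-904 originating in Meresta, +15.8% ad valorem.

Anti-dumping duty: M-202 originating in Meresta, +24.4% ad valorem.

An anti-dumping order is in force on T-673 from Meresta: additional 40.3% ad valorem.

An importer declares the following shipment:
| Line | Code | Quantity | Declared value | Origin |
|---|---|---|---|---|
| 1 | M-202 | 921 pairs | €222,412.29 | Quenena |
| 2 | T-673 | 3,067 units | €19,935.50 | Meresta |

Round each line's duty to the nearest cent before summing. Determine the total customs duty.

€17,810.07

Line 1 (M-202, Quenena, 921 pairs, €222,412.29):
Base rate for M-202 is 9.5%.
Origin Quenena qualifies under the Zormark–Quenena agreement and M-202 is covered: preferential rate Free applies instead.
The additional-duty order on M-202 targets Meresta, not Quenena; it does not apply.
Duty = €222,412.29 × 0% = €0.00.
Line 2 (T-673, Meresta, 3,067 units, €19,935.50):
Base rate for T-673 is 15.5% + €2.18/unit.
T-673 has an FTA preferential rate, but origin Meresta is not Quenena; base rate stands.
Additional duty on T-673 from Meresta: +40.3%. Applied ad valorem rate: 15.5% + 40.3% = 55.8%.
Duty = €19,935.50 × 55.8% + 3,067 × €2.18 = €17,810.07.
Total = €0.00 + €17,810.07 = €17,810.07.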